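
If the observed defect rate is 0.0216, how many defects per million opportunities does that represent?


DPMO = defect_rate * 1000000 = 0.0216 * 1000000

21600


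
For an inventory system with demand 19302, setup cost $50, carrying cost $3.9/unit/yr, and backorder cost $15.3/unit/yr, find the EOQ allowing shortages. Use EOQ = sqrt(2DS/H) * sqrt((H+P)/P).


Formula: EOQ* = sqrt(2DS/H) * sqrt((H+P)/P)
Base EOQ = sqrt(2*19302*50/3.9) = 703.51 units
Correction = sqrt((3.9+15.3)/15.3) = 1.12022
EOQ* = 703.51 * 1.12022 = 788.1 units

788.1 units


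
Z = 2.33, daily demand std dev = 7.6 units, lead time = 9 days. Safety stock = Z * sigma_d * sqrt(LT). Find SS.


Formula: SS = z * sigma_d * sqrt(LT)
sqrt(LT) = sqrt(9) = 3.0
SS = 2.33 * 7.6 * 3.0
SS = 53.1 units

53.1 units


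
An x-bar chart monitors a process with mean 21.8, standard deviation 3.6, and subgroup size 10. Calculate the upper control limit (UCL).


UCL = 21.8 + 3 * 3.6 / sqrt(10)

25.22


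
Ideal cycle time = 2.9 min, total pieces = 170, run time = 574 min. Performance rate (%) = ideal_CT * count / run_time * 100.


Formula: Performance = (Ideal CT * Total Count) / Run Time * 100
Ideal output time = 2.9 * 170 = 493.0 min
Performance = 493.0 / 574 * 100 = 85.9%

85.9%


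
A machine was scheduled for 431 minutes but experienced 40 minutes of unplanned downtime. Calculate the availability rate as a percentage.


Formula: Availability = (Planned Time - Downtime) / Planned Time * 100
Uptime = 431 - 40 = 391 min
Availability = 391 / 431 * 100 = 90.7%

90.7%


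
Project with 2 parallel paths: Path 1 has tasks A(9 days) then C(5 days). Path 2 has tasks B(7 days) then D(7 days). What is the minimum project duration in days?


Path 1 = 9 + 5 = 14 days
Path 2 = 7 + 7 = 14 days
Duration = max(14, 14) = 14 days

14 days


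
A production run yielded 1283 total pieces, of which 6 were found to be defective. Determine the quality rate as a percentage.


Formula: Quality Rate = Good Pieces / Total Pieces * 100
Good pieces = 1283 - 6 = 1277
QR = 1277 / 1283 * 100 = 99.5%

99.5%


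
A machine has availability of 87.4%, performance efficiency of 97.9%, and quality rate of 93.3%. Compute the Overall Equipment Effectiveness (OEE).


Formula: OEE = Availability * Performance * Quality / 10000
A * P = 87.4% * 97.9% / 100 = 85.56%
OEE = 85.56% * 93.3% / 100 = 79.8%

79.8%


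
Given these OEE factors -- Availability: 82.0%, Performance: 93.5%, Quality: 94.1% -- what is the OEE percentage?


Formula: OEE = Availability * Performance * Quality / 10000
A * P = 82.0% * 93.5% / 100 = 76.67%
OEE = 76.67% * 94.1% / 100 = 72.1%

72.1%


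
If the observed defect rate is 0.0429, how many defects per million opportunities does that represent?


DPMO = defect_rate * 1000000 = 0.0429 * 1000000

42900


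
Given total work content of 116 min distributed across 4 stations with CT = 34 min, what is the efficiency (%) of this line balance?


Formula: Efficiency = Sum of Task Times / (N_stations * CT) * 100
Total station capacity = 4 stations * 34 min = 136 min
Efficiency = 116 / 136 * 100 = 85.3%

85.3%


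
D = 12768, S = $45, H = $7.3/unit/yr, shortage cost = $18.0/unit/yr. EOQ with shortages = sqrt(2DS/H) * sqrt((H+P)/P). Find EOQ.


Formula: EOQ* = sqrt(2DS/H) * sqrt((H+P)/P)
Base EOQ = sqrt(2*12768*45/7.3) = 396.75 units
Correction = sqrt((7.3+18.0)/18.0) = 1.18556
EOQ* = 396.75 * 1.18556 = 470.4 units

470.4 units


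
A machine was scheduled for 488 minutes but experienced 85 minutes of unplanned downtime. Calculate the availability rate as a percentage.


Formula: Availability = (Planned Time - Downtime) / Planned Time * 100
Uptime = 488 - 85 = 403 min
Availability = 403 / 488 * 100 = 82.6%

82.6%


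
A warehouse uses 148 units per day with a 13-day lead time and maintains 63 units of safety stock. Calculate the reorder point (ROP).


Formula: ROP = (Daily Demand * Lead Time) + Safety Stock
Demand during lead time = 148 * 13 = 1924 units
ROP = 1924 + 63 = 1987 units

1987 units


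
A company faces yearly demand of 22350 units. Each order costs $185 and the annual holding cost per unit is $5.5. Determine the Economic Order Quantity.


Formula: EOQ = sqrt(2 * D * S / H)
Numerator: 2 * 22350 * 185 = 8269500
2DS/H = 8269500 / 5.5 = 1503545.5
EOQ = sqrt(1503545.5) = 1226.2 units

1226.2 units


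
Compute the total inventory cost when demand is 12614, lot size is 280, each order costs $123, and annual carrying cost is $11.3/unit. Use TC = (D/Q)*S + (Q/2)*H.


TC = 12614/280 * 123 + 280/2 * 11.3

$7123.15


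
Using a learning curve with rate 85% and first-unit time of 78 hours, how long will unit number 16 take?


Formula: T_n = T_1 * (learning_rate)^(log2(n)) where learning_rate = rate/100
Doublings = log2(16) = 4
T_n = 78 * 0.85^4
T_n = 78 * 0.522 = 40.7 hours

40.7 hours


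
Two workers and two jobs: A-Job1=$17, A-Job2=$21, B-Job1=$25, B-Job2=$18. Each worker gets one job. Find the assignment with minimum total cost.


Option 1: A->1 + B->2 = $17 + $18 = $35
Option 2: A->2 + B->1 = $21 + $25 = $46
Min cost = min($35, $46) = $35

$35


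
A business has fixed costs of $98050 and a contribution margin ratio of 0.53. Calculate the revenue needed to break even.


Formula: BER = Fixed Costs / Contribution Margin Ratio
BER = $98050 / 0.53
BER = $185000.00 (to the nearest cent)

$185000.00


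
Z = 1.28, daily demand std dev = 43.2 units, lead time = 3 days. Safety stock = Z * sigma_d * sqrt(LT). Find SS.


Formula: SS = z * sigma_d * sqrt(LT)
sqrt(LT) = sqrt(3) = 1.7321
SS = 1.28 * 43.2 * 1.7321
SS = 95.8 units

95.8 units


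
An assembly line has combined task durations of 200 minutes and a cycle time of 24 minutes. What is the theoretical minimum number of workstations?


Formula: N_min = ceil(Sum of Task Times / Cycle Time)
N_min = ceil(200 min / 24 min) = ceil(8.3333)
N_min = 9 stations

9


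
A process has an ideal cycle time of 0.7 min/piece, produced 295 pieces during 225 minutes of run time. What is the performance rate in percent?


Formula: Performance = (Ideal CT * Total Count) / Run Time * 100
Ideal output time = 0.7 * 295 = 206.5 min
Performance = 206.5 / 225 * 100 = 91.8%

91.8%


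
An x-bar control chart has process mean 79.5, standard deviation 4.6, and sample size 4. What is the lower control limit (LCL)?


LCL = 79.5 - 3 * 4.6 / sqrt(4)

72.6


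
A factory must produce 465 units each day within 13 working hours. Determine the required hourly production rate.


Formula: Production Rate = Daily Demand / Available Hours
Rate = 465 units/day / 13 hours/day
Rate = 35.8 units/hour

35.8 units/hour


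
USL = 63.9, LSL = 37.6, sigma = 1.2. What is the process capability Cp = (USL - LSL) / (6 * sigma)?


Cp = (63.9 - 37.6) / (6 * 1.2)

3.65


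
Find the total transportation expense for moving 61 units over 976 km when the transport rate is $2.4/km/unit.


TC = dist * cost * units = 976 * 2.4 * 61 = $142886.40

$142886.40


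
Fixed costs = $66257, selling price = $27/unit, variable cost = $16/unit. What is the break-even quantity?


Formula: BEQ = Fixed Costs / (Price - Variable Cost)
Contribution margin = $27 - $16 = $11/unit
BEQ = ceil($66257 / $11/unit) = ceil(6023.36) = 6024 units

6024 units


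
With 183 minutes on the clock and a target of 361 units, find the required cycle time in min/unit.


Formula: CT = Available Time / Number of Units
CT = 183 min / 361 units
CT = 0.51 min/unit

0.51 min/unit


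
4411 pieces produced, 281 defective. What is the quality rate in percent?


Formula: Quality Rate = Good Pieces / Total Pieces * 100
Good pieces = 4411 - 281 = 4130
QR = 4130 / 4411 * 100 = 93.6%

93.6%


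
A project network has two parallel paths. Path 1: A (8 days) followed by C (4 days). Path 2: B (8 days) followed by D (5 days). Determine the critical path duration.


Path 1 = 8 + 4 = 12 days
Path 2 = 8 + 5 = 13 days
Duration = max(12, 13) = 13 days

13 days


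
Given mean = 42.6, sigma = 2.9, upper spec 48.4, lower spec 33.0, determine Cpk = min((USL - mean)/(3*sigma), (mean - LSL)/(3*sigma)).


Cpu = (48.4 - 42.6) / (3 * 2.9) = 0.67
Cpl = (42.6 - 33.0) / (3 * 2.9) = 1.1
Cpk = min(0.67, 1.1) = 0.67

0.67


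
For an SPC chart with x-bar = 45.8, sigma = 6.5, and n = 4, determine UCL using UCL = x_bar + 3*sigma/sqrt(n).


UCL = 45.8 + 3 * 6.5 / sqrt(4)

55.55


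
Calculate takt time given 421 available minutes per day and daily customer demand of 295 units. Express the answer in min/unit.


Formula: Takt Time = Available Production Time / Customer Demand
Takt = 421 min/day / 295 units/day
Takt = 1.43 min/unit

1.43 min/unit


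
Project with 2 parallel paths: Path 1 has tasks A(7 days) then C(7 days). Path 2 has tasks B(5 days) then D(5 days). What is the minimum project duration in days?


Path 1 = 7 + 7 = 14 days
Path 2 = 5 + 5 = 10 days
Duration = max(14, 10) = 14 days

14 days


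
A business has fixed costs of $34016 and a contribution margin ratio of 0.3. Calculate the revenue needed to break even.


Formula: BER = Fixed Costs / Contribution Margin Ratio
BER = $34016 / 0.3
BER = $113386.67 (to the nearest cent)

$113386.67


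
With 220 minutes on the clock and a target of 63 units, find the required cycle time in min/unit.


Formula: CT = Available Time / Number of Units
CT = 220 min / 63 units
CT = 3.49 min/unit

3.49 min/unit


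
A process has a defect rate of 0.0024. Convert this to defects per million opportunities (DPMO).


DPMO = defect_rate * 1000000 = 0.0024 * 1000000

2400


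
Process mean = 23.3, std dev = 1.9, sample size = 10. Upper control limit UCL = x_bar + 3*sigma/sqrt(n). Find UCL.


UCL = 23.3 + 3 * 1.9 / sqrt(10)

25.1


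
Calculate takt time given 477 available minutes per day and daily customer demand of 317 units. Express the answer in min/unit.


Formula: Takt Time = Available Production Time / Customer Demand
Takt = 477 min/day / 317 units/day
Takt = 1.5 min/unit

1.5 min/unit


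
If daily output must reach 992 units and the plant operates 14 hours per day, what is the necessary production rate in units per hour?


Formula: Production Rate = Daily Demand / Available Hours
Rate = 992 units/day / 14 hours/day
Rate = 70.9 units/hour

70.9 units/hour


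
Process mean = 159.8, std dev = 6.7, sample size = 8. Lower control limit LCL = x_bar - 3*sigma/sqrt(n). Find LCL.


LCL = 159.8 - 3 * 6.7 / sqrt(8)

152.69


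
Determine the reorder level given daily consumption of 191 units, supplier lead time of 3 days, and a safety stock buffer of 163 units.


Formula: ROP = (Daily Demand * Lead Time) + Safety Stock
Demand during lead time = 191 * 3 = 573 units
ROP = 573 + 163 = 736 units

736 units


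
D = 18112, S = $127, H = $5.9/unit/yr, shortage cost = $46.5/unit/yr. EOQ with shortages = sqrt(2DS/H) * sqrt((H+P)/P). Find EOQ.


Formula: EOQ* = sqrt(2DS/H) * sqrt((H+P)/P)
Base EOQ = sqrt(2*18112*127/5.9) = 883.03 units
Correction = sqrt((5.9+46.5)/46.5) = 1.06155
EOQ* = 883.03 * 1.06155 = 937.4 units

937.4 units


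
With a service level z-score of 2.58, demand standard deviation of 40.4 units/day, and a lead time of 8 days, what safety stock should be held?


Formula: SS = z * sigma_d * sqrt(LT)
sqrt(LT) = sqrt(8) = 2.8284
SS = 2.58 * 40.4 * 2.8284
SS = 294.8 units

294.8 units


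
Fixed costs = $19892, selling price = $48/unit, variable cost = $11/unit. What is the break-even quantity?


Formula: BEQ = Fixed Costs / (Price - Variable Cost)
Contribution margin = $48 - $11 = $37/unit
BEQ = ceil($19892 / $37/unit) = ceil(537.62) = 538 units

538 units


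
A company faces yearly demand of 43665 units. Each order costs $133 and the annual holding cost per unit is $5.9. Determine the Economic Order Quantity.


Formula: EOQ = sqrt(2 * D * S / H)
Numerator: 2 * 43665 * 133 = 11614890
2DS/H = 11614890 / 5.9 = 1968625.4
EOQ = sqrt(1968625.4) = 1403.1 units

1403.1 units


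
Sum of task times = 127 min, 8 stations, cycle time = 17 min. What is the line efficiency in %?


Formula: Efficiency = Sum of Task Times / (N_stations * CT) * 100
Total station capacity = 8 stations * 17 min = 136 min
Efficiency = 127 / 136 * 100 = 93.4%

93.4%


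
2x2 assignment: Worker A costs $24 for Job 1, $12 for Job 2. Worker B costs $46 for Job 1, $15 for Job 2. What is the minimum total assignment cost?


Option 1: A->1 + B->2 = $24 + $15 = $39
Option 2: A->2 + B->1 = $12 + $46 = $58
Min cost = min($39, $58) = $39

$39


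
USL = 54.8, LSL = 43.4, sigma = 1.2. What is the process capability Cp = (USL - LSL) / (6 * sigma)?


Cp = (54.8 - 43.4) / (6 * 1.2)

1.58


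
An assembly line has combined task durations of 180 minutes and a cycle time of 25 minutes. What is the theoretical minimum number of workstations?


Formula: N_min = ceil(Sum of Task Times / Cycle Time)
N_min = ceil(180 min / 25 min) = ceil(7.2)
N_min = 8 stations

8


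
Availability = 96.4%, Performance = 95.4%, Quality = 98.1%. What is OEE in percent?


Formula: OEE = Availability * Performance * Quality / 10000
A * P = 96.4% * 95.4% / 100 = 91.97%
OEE = 91.97% * 98.1% / 100 = 90.2%

90.2%


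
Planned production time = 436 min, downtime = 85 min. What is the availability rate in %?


Formula: Availability = (Planned Time - Downtime) / Planned Time * 100
Uptime = 436 - 85 = 351 min
Availability = 351 / 436 * 100 = 80.5%

80.5%


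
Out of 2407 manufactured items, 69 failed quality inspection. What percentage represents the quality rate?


Formula: Quality Rate = Good Pieces / Total Pieces * 100
Good pieces = 2407 - 69 = 2338
QR = 2338 / 2407 * 100 = 97.1%

97.1%


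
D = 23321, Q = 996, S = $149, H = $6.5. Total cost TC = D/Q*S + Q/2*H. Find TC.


TC = 23321/996 * 149 + 996/2 * 6.5

$6725.78


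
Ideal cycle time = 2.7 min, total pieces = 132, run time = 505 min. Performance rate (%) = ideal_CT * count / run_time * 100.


Formula: Performance = (Ideal CT * Total Count) / Run Time * 100
Ideal output time = 2.7 * 132 = 356.4 min
Performance = 356.4 / 505 * 100 = 70.6%

70.6%


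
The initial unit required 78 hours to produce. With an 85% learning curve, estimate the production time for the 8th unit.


Formula: T_n = T_1 * (learning_rate)^(log2(n)) where learning_rate = rate/100
Doublings = log2(8) = 3
T_n = 78 * 0.85^3
T_n = 78 * 0.6141 = 47.9 hours

47.9 hours


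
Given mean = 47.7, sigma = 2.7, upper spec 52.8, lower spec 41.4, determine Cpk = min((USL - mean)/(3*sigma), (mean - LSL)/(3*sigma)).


Cpu = (52.8 - 47.7) / (3 * 2.7) = 0.63
Cpl = (47.7 - 41.4) / (3 * 2.7) = 0.78
Cpk = min(0.63, 0.78) = 0.63

0.63


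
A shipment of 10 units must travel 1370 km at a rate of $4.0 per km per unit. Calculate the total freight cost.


TC = dist * cost * units = 1370 * 4.0 * 10 = $54800.00

$54800.00


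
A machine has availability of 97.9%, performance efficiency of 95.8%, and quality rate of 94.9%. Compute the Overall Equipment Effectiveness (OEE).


Formula: OEE = Availability * Performance * Quality / 10000
A * P = 97.9% * 95.8% / 100 = 93.79%
OEE = 93.79% * 94.9% / 100 = 89.0%

89.0%


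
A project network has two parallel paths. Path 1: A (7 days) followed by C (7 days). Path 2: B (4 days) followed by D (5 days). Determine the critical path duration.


Path 1 = 7 + 7 = 14 days
Path 2 = 4 + 5 = 9 days
Duration = max(14, 9) = 14 days

14 days


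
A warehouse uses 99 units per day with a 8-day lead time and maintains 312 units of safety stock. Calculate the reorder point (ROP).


Formula: ROP = (Daily Demand * Lead Time) + Safety Stock
Demand during lead time = 99 * 8 = 792 units
ROP = 792 + 312 = 1104 units

1104 units


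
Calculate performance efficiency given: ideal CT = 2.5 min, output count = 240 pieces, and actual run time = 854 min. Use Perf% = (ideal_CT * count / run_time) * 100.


Formula: Performance = (Ideal CT * Total Count) / Run Time * 100
Ideal output time = 2.5 * 240 = 600.0 min
Performance = 600.0 / 854 * 100 = 70.3%

70.3%


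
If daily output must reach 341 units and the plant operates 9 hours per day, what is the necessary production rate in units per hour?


Formula: Production Rate = Daily Demand / Available Hours
Rate = 341 units/day / 9 hours/day
Rate = 37.9 units/hour

37.9 units/hour


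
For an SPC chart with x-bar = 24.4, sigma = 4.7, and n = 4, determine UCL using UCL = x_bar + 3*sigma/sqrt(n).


UCL = 24.4 + 3 * 4.7 / sqrt(4)

31.45


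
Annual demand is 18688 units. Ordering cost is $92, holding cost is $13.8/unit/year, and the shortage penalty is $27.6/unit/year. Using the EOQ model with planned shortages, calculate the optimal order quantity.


Formula: EOQ* = sqrt(2DS/H) * sqrt((H+P)/P)
Base EOQ = sqrt(2*18688*92/13.8) = 499.17 units
Correction = sqrt((13.8+27.6)/27.6) = 1.22474
EOQ* = 499.17 * 1.22474 = 611.4 units

611.4 units


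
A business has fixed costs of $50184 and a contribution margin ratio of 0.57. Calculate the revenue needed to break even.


Formula: BER = Fixed Costs / Contribution Margin Ratio
BER = $50184 / 0.57
BER = $88042.11 (to the nearest cent)

$88042.11


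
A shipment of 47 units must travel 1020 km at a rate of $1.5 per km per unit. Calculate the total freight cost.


TC = dist * cost * units = 1020 * 1.5 * 47 = $71910.00

$71910.00


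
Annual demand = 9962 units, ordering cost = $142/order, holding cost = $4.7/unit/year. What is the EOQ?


Formula: EOQ = sqrt(2 * D * S / H)
Numerator: 2 * 9962 * 142 = 2829208
2DS/H = 2829208 / 4.7 = 601959.1
EOQ = sqrt(601959.1) = 775.9 units

775.9 units


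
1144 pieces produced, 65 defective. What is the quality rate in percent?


Formula: Quality Rate = Good Pieces / Total Pieces * 100
Good pieces = 1144 - 65 = 1079
QR = 1079 / 1144 * 100 = 94.3%

94.3%


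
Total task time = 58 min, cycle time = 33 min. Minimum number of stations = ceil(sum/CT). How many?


Formula: N_min = ceil(Sum of Task Times / Cycle Time)
N_min = ceil(58 min / 33 min) = ceil(1.7576)
N_min = 2 stations

2


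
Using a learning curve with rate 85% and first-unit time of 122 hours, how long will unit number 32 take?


Formula: T_n = T_1 * (learning_rate)^(log2(n)) where learning_rate = rate/100
Doublings = log2(32) = 5
T_n = 122 * 0.85^5
T_n = 122 * 0.4437 = 54.1 hours

54.1 hours


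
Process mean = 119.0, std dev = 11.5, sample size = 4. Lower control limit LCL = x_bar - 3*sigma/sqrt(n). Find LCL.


LCL = 119.0 - 3 * 11.5 / sqrt(4)

101.75


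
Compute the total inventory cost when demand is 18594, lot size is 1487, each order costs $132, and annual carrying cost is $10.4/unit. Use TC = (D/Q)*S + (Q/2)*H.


TC = 18594/1487 * 132 + 1487/2 * 10.4

$9382.98


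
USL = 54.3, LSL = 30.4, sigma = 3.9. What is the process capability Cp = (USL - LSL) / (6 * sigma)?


Cp = (54.3 - 30.4) / (6 * 3.9)

1.02


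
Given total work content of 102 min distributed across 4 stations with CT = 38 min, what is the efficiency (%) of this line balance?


Formula: Efficiency = Sum of Task Times / (N_stations * CT) * 100
Total station capacity = 4 stations * 38 min = 152 min
Efficiency = 102 / 152 * 100 = 67.1%

67.1%


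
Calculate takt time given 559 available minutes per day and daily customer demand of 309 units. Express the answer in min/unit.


Formula: Takt Time = Available Production Time / Customer Demand
Takt = 559 min/day / 309 units/day
Takt = 1.81 min/unit

1.81 min/unit


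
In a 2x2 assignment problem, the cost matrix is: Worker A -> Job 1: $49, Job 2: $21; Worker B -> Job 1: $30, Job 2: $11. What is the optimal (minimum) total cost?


Option 1: A->1 + B->2 = $49 + $11 = $60
Option 2: A->2 + B->1 = $21 + $30 = $51
Min cost = min($60, $51) = $51

$51


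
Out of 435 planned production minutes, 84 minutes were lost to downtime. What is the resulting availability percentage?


Formula: Availability = (Planned Time - Downtime) / Planned Time * 100
Uptime = 435 - 84 = 351 min
Availability = 351 / 435 * 100 = 80.7%

80.7%


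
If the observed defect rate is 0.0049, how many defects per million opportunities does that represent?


DPMO = defect_rate * 1000000 = 0.0049 * 1000000

4900


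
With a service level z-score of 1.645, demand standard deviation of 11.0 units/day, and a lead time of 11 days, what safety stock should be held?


Formula: SS = z * sigma_d * sqrt(LT)
sqrt(LT) = sqrt(11) = 3.3166
SS = 1.645 * 11.0 * 3.3166
SS = 60.0 units

60.0 units


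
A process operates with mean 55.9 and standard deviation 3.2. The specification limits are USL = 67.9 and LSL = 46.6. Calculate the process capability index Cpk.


Cpu = (67.9 - 55.9) / (3 * 3.2) = 1.25
Cpl = (55.9 - 46.6) / (3 * 3.2) = 0.97
Cpk = min(1.25, 0.97) = 0.97

0.97


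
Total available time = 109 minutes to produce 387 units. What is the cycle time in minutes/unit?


Formula: CT = Available Time / Number of Units
CT = 109 min / 387 units
CT = 0.28 min/unit

0.28 min/unit


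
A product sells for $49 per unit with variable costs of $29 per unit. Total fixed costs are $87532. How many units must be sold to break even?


Formula: BEQ = Fixed Costs / (Price - Variable Cost)
Contribution margin = $49 - $29 = $20/unit
BEQ = ceil($87532 / $20/unit) = ceil(4376.6) = 4377 units

4377 units


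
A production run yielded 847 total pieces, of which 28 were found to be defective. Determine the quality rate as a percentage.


Formula: Quality Rate = Good Pieces / Total Pieces * 100
Good pieces = 847 - 28 = 819
QR = 819 / 847 * 100 = 96.7%

96.7%


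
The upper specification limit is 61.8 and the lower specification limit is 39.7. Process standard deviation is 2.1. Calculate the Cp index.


Cp = (61.8 - 39.7) / (6 * 2.1)

1.75


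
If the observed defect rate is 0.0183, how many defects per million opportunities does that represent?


DPMO = defect_rate * 1000000 = 0.0183 * 1000000

18300


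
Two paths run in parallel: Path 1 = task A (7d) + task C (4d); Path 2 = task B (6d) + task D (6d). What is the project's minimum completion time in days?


Path 1 = 7 + 4 = 11 days
Path 2 = 6 + 6 = 12 days
Duration = max(11, 12) = 12 days

12 days


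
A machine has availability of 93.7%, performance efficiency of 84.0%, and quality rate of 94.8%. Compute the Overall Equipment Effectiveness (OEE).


Formula: OEE = Availability * Performance * Quality / 10000
A * P = 93.7% * 84.0% / 100 = 78.71%
OEE = 78.71% * 94.8% / 100 = 74.6%

74.6%


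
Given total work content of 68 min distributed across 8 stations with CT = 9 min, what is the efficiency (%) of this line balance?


Formula: Efficiency = Sum of Task Times / (N_stations * CT) * 100
Total station capacity = 8 stations * 9 min = 72 min
Efficiency = 68 / 72 * 100 = 94.4%

94.4%


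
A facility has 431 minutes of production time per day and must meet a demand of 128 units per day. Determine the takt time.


Formula: Takt Time = Available Production Time / Customer Demand
Takt = 431 min/day / 128 units/day
Takt = 3.37 min/unit

3.37 min/unit


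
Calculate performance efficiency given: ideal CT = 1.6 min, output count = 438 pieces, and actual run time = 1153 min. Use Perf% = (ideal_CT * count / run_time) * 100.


Formula: Performance = (Ideal CT * Total Count) / Run Time * 100
Ideal output time = 1.6 * 438 = 700.8 min
Performance = 700.8 / 1153 * 100 = 60.8%

60.8%


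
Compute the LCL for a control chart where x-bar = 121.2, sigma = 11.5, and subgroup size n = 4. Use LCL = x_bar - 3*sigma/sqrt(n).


LCL = 121.2 - 3 * 11.5 / sqrt(4)

103.95


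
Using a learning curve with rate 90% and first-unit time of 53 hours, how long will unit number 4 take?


Formula: T_n = T_1 * (learning_rate)^(log2(n)) where learning_rate = rate/100
Doublings = log2(4) = 2
T_n = 53 * 0.9^2
T_n = 53 * 0.81 = 42.9 hours

42.9 hours


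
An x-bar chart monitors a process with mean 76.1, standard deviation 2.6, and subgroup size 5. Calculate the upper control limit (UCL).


UCL = 76.1 + 3 * 2.6 / sqrt(5)

79.59


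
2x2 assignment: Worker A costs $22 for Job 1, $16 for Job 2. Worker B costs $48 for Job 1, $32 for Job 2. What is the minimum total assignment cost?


Option 1: A->1 + B->2 = $22 + $32 = $54
Option 2: A->2 + B->1 = $16 + $48 = $64
Min cost = min($54, $64) = $54

$54


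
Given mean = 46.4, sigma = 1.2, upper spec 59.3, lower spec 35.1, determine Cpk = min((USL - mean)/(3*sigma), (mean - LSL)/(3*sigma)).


Cpu = (59.3 - 46.4) / (3 * 1.2) = 3.58
Cpl = (46.4 - 35.1) / (3 * 1.2) = 3.14
Cpk = min(3.58, 3.14) = 3.14

3.14


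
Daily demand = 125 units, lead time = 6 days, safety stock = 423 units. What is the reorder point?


Formula: ROP = (Daily Demand * Lead Time) + Safety Stock
Demand during lead time = 125 * 6 = 750 units
ROP = 750 + 423 = 1173 units

1173 units


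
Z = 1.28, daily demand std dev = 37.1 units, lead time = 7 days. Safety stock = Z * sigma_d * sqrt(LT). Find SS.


Formula: SS = z * sigma_d * sqrt(LT)
sqrt(LT) = sqrt(7) = 2.6458
SS = 1.28 * 37.1 * 2.6458
SS = 125.6 units

125.6 units


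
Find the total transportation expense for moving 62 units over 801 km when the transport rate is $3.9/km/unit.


TC = dist * cost * units = 801 * 3.9 * 62 = $193681.80

$193681.80


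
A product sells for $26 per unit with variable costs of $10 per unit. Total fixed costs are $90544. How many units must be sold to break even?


Formula: BEQ = Fixed Costs / (Price - Variable Cost)
Contribution margin = $26 - $10 = $16/unit
BEQ = ceil($90544 / $16/unit) = ceil(5659.0) = 5659 units

5659 units


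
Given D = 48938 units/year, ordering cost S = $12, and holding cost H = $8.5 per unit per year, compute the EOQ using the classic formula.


Formula: EOQ = sqrt(2 * D * S / H)
Numerator: 2 * 48938 * 12 = 1174512
2DS/H = 1174512 / 8.5 = 138177.9
EOQ = sqrt(138177.9) = 371.7 units

371.7 units


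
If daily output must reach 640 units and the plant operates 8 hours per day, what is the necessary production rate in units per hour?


Formula: Production Rate = Daily Demand / Available Hours
Rate = 640 units/day / 8 hours/day
Rate = 80.0 units/hour

80.0 units/hour


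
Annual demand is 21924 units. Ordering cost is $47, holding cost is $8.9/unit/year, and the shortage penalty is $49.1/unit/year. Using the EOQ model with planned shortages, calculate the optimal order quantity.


Formula: EOQ* = sqrt(2DS/H) * sqrt((H+P)/P)
Base EOQ = sqrt(2*21924*47/8.9) = 481.2 units
Correction = sqrt((8.9+49.1)/49.1) = 1.08686
EOQ* = 481.2 * 1.08686 = 523.0 units

523.0 units


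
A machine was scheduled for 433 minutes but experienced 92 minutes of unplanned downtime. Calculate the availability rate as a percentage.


Formula: Availability = (Planned Time - Downtime) / Planned Time * 100
Uptime = 433 - 92 = 341 min
Availability = 341 / 433 * 100 = 78.8%

78.8%


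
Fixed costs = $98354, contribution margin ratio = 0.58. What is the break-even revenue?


Formula: BER = Fixed Costs / Contribution Margin Ratio
BER = $98354 / 0.58
BER = $169575.86 (to the nearest cent)

$169575.86


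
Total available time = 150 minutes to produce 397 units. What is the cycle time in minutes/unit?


Formula: CT = Available Time / Number of Units
CT = 150 min / 397 units
CT = 0.38 min/unit

0.38 min/unit


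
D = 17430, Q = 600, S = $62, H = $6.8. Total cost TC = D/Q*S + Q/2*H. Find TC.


TC = 17430/600 * 62 + 600/2 * 6.8

$3841.10


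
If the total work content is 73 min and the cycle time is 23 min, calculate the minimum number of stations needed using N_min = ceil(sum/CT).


Formula: N_min = ceil(Sum of Task Times / Cycle Time)
N_min = ceil(73 min / 23 min) = ceil(3.1739)
N_min = 4 stations

4


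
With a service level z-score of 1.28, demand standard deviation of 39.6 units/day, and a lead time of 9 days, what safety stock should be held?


Formula: SS = z * sigma_d * sqrt(LT)
sqrt(LT) = sqrt(9) = 3.0
SS = 1.28 * 39.6 * 3.0
SS = 152.1 units

152.1 units


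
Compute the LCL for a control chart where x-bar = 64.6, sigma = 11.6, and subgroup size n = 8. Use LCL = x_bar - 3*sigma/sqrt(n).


LCL = 64.6 - 3 * 11.6 / sqrt(8)

52.3


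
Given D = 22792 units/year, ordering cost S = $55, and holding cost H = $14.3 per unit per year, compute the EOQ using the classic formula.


Formula: EOQ = sqrt(2 * D * S / H)
Numerator: 2 * 22792 * 55 = 2507120
2DS/H = 2507120 / 14.3 = 175323.1
EOQ = sqrt(175323.1) = 418.7 units

418.7 units


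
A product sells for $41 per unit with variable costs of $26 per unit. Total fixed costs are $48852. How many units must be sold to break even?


Formula: BEQ = Fixed Costs / (Price - Variable Cost)
Contribution margin = $41 - $26 = $15/unit
BEQ = ceil($48852 / $15/unit) = ceil(3256.8) = 3257 units

3257 units


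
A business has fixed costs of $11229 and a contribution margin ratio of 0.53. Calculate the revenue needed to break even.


Formula: BER = Fixed Costs / Contribution Margin Ratio
BER = $11229 / 0.53
BER = $21186.79 (to the nearest cent)

$21186.79


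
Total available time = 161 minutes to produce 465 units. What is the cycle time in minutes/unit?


Formula: CT = Available Time / Number of Units
CT = 161 min / 465 units
CT = 0.35 min/unit

0.35 min/unit


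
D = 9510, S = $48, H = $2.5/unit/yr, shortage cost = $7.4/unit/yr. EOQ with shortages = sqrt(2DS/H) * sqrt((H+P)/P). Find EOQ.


Formula: EOQ* = sqrt(2DS/H) * sqrt((H+P)/P)
Base EOQ = sqrt(2*9510*48/2.5) = 604.3 units
Correction = sqrt((2.5+7.4)/7.4) = 1.15665
EOQ* = 604.3 * 1.15665 = 699.0 units

699.0 units


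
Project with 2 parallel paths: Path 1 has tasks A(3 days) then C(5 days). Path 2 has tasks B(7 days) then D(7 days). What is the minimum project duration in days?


Path 1 = 3 + 5 = 8 days
Path 2 = 7 + 7 = 14 days
Duration = max(8, 14) = 14 days

14 days


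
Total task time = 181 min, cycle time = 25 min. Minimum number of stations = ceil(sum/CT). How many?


Formula: N_min = ceil(Sum of Task Times / Cycle Time)
N_min = ceil(181 min / 25 min) = ceil(7.24)
N_min = 8 stations

8


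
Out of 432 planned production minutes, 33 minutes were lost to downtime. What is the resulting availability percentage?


Formula: Availability = (Planned Time - Downtime) / Planned Time * 100
Uptime = 432 - 33 = 399 min
Availability = 399 / 432 * 100 = 92.4%

92.4%


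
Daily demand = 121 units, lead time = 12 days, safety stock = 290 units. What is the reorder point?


Formula: ROP = (Daily Demand * Lead Time) + Safety Stock
Demand during lead time = 121 * 12 = 1452 units
ROP = 1452 + 290 = 1742 units

1742 units


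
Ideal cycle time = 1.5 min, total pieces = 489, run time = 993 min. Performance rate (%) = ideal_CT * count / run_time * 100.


Formula: Performance = (Ideal CT * Total Count) / Run Time * 100
Ideal output time = 1.5 * 489 = 733.5 min
Performance = 733.5 / 993 * 100 = 73.9%

73.9%


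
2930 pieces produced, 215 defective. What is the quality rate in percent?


Formula: Quality Rate = Good Pieces / Total Pieces * 100
Good pieces = 2930 - 215 = 2715
QR = 2715 / 2930 * 100 = 92.7%

92.7%


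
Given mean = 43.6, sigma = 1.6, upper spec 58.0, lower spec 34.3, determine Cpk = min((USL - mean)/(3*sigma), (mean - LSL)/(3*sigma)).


Cpu = (58.0 - 43.6) / (3 * 1.6) = 3.0
Cpl = (43.6 - 34.3) / (3 * 1.6) = 1.94
Cpk = min(3.0, 1.94) = 1.94

1.94


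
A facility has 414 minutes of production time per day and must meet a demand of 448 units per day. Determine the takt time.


Formula: Takt Time = Available Production Time / Customer Demand
Takt = 414 min/day / 448 units/day
Takt = 0.92 min/unit

0.92 min/unit


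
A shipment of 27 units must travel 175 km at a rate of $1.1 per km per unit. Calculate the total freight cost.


TC = dist * cost * units = 175 * 1.1 * 27 = $5197.50

$5197.50


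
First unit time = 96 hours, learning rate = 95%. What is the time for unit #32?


Formula: T_n = T_1 * (learning_rate)^(log2(n)) where learning_rate = rate/100
Doublings = log2(32) = 5
T_n = 96 * 0.95^5
T_n = 96 * 0.7738 = 74.3 hours

74.3 hours


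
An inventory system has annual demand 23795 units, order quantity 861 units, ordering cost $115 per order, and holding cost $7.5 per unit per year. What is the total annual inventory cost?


TC = 23795/861 * 115 + 861/2 * 7.5

$6406.94


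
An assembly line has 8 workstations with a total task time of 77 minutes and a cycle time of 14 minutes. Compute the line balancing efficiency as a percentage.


Formula: Efficiency = Sum of Task Times / (N_stations * CT) * 100
Total station capacity = 8 stations * 14 min = 112 min
Efficiency = 77 / 112 * 100 = 68.8%

68.8%


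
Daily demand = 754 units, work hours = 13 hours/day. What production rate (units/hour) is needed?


Formula: Production Rate = Daily Demand / Available Hours
Rate = 754 units/day / 13 hours/day
Rate = 58.0 units/hour

58.0 units/hour


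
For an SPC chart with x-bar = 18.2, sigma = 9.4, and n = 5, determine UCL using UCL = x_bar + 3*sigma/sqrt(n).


UCL = 18.2 + 3 * 9.4 / sqrt(5)

30.81


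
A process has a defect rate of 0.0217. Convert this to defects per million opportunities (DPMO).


DPMO = defect_rate * 1000000 = 0.0217 * 1000000

21700


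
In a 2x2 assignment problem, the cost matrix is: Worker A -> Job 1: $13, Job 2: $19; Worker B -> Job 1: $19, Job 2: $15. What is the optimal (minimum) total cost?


Option 1: A->1 + B->2 = $13 + $15 = $28
Option 2: A->2 + B->1 = $19 + $19 = $38
Min cost = min($28, $38) = $28

$28


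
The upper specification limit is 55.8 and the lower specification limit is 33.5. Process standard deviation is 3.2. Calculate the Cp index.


Cp = (55.8 - 33.5) / (6 * 3.2)

1.16


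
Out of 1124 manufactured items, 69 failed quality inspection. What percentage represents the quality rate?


Formula: Quality Rate = Good Pieces / Total Pieces * 100
Good pieces = 1124 - 69 = 1055
QR = 1055 / 1124 * 100 = 93.9%

93.9%


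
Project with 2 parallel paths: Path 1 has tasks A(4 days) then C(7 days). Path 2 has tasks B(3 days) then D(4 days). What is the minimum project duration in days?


Path 1 = 4 + 7 = 11 days
Path 2 = 3 + 4 = 7 days
Duration = max(11, 7) = 11 days

11 days


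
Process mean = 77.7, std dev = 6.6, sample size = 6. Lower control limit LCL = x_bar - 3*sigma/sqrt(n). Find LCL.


LCL = 77.7 - 3 * 6.6 / sqrt(6)

69.62


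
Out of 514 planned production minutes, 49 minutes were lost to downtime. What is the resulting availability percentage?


Formula: Availability = (Planned Time - Downtime) / Planned Time * 100
Uptime = 514 - 49 = 465 min
Availability = 465 / 514 * 100 = 90.5%

90.5%


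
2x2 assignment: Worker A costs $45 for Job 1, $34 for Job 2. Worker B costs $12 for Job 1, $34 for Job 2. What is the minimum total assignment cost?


Option 1: A->1 + B->2 = $45 + $34 = $79
Option 2: A->2 + B->1 = $34 + $12 = $46
Min cost = min($79, $46) = $46

$46


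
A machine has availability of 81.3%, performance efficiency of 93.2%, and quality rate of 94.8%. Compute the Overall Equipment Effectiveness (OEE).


Formula: OEE = Availability * Performance * Quality / 10000
A * P = 81.3% * 93.2% / 100 = 75.77%
OEE = 75.77% * 94.8% / 100 = 71.8%

71.8%


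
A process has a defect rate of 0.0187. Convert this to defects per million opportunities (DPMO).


DPMO = defect_rate * 1000000 = 0.0187 * 1000000

18700


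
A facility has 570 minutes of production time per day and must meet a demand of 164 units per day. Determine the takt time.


Formula: Takt Time = Available Production Time / Customer Demand
Takt = 570 min/day / 164 units/day
Takt = 3.48 min/unit

3.48 min/unit


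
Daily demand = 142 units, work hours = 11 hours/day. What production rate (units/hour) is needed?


Formula: Production Rate = Daily Demand / Available Hours
Rate = 142 units/day / 11 hours/day
Rate = 12.9 units/hour

12.9 units/hour


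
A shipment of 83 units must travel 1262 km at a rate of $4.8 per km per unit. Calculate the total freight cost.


TC = dist * cost * units = 1262 * 4.8 * 83 = $502780.80

$502780.80


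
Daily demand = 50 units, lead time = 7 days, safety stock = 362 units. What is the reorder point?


Formula: ROP = (Daily Demand * Lead Time) + Safety Stock
Demand during lead time = 50 * 7 = 350 units
ROP = 350 + 362 = 712 units

712 units


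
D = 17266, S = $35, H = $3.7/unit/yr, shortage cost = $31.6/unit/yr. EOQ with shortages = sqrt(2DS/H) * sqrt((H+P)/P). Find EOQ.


Formula: EOQ* = sqrt(2DS/H) * sqrt((H+P)/P)
Base EOQ = sqrt(2*17266*35/3.7) = 571.54 units
Correction = sqrt((3.7+31.6)/31.6) = 1.05692
EOQ* = 571.54 * 1.05692 = 604.1 units

604.1 units


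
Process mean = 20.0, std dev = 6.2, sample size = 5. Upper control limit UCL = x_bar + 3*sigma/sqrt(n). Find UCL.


UCL = 20.0 + 3 * 6.2 / sqrt(5)

28.32


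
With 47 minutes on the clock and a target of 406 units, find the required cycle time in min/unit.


Formula: CT = Available Time / Number of Units
CT = 47 min / 406 units
CT = 0.12 min/unit

0.12 min/unit


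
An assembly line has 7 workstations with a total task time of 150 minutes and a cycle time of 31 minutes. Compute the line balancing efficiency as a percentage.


Formula: Efficiency = Sum of Task Times / (N_stations * CT) * 100
Total station capacity = 7 stations * 31 min = 217 min
Efficiency = 150 / 217 * 100 = 69.1%

69.1%


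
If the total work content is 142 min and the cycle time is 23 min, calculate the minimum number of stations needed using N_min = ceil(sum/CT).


Formula: N_min = ceil(Sum of Task Times / Cycle Time)
N_min = ceil(142 min / 23 min) = ceil(6.1739)
N_min = 7 stations

7


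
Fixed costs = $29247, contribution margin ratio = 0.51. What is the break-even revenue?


Formula: BER = Fixed Costs / Contribution Margin Ratio
BER = $29247 / 0.51
BER = $57347.06 (to the nearest cent)

$57347.06


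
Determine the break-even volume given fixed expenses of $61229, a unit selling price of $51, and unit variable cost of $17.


Formula: BEQ = Fixed Costs / (Price - Variable Cost)
Contribution margin = $51 - $17 = $34/unit
BEQ = ceil($61229 / $34/unit) = ceil(1800.85) = 1801 units

1801 units


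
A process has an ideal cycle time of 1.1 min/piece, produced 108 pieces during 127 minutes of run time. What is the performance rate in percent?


Formula: Performance = (Ideal CT * Total Count) / Run Time * 100
Ideal output time = 1.1 * 108 = 118.8 min
Performance = 118.8 / 127 * 100 = 93.5%

93.5%


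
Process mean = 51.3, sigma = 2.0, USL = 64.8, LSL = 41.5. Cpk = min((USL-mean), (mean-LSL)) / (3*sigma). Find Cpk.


Cpu = (64.8 - 51.3) / (3 * 2.0) = 2.25
Cpl = (51.3 - 41.5) / (3 * 2.0) = 1.63
Cpk = min(2.25, 1.63) = 1.63

1.63


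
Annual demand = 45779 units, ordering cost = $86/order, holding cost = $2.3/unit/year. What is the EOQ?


Formula: EOQ = sqrt(2 * D * S / H)
Numerator: 2 * 45779 * 86 = 7873988
2DS/H = 7873988 / 2.3 = 3423473.0
EOQ = sqrt(3423473.0) = 1850.3 units

1850.3 units


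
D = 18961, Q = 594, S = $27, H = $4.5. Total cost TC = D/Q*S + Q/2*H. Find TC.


TC = 18961/594 * 27 + 594/2 * 4.5

$2198.36


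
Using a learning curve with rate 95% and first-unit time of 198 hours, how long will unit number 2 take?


Formula: T_n = T_1 * (learning_rate)^(log2(n)) where learning_rate = rate/100
Doublings = log2(2) = 1
T_n = 198 * 0.95^1
T_n = 198 * 0.95 = 188.1 hours

188.1 hours


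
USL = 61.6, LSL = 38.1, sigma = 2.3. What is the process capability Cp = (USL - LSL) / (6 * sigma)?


Cp = (61.6 - 38.1) / (6 * 2.3)

1.7


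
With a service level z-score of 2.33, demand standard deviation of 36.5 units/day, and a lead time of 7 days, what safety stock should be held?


Formula: SS = z * sigma_d * sqrt(LT)
sqrt(LT) = sqrt(7) = 2.6458
SS = 2.33 * 36.5 * 2.6458
SS = 225.0 units

225.0 units
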